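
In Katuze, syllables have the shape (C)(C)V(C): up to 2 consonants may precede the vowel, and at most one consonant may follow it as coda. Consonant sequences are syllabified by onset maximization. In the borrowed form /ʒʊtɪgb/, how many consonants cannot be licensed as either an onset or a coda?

1

Under (C)(C)V(C), the unsyllabifiable consonants are /b/ (at most one coda consonant is licensed; onsets may contain at most 2 consonants).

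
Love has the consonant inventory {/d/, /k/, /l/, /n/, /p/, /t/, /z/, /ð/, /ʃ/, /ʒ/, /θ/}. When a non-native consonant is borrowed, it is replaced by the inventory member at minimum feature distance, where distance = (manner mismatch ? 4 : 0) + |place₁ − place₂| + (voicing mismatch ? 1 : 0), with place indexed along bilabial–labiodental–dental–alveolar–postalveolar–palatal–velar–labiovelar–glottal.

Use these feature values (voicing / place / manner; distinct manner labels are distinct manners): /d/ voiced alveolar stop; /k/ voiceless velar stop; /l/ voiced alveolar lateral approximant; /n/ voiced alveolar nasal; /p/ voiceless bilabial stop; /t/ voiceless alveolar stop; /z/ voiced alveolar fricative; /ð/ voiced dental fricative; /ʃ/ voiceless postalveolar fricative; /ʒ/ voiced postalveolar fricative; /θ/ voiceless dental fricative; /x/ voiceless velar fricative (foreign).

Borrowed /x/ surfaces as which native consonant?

/ʃ/ is closest: same manner (fricative), place distance 2 (velar→postalveolar), same voicing; total 2. Next closest is /ʒ/ at distance 3.

ʃ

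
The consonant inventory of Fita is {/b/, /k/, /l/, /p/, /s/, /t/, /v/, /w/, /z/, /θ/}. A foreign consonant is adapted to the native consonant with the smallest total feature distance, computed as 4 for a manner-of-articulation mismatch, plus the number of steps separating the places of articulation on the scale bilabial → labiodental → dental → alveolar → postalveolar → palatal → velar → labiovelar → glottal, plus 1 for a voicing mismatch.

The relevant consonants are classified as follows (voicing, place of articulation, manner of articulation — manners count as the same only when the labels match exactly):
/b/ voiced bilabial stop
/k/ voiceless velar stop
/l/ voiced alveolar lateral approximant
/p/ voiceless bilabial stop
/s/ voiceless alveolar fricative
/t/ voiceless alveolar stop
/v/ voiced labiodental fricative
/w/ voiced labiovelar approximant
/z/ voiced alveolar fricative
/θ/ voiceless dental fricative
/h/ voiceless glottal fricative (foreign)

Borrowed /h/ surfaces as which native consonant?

s

/s/ is closest: same manner (fricative), place distance 5 (glottal→alveolar), same voicing; total 5. Next closest is /k/ at distance 6.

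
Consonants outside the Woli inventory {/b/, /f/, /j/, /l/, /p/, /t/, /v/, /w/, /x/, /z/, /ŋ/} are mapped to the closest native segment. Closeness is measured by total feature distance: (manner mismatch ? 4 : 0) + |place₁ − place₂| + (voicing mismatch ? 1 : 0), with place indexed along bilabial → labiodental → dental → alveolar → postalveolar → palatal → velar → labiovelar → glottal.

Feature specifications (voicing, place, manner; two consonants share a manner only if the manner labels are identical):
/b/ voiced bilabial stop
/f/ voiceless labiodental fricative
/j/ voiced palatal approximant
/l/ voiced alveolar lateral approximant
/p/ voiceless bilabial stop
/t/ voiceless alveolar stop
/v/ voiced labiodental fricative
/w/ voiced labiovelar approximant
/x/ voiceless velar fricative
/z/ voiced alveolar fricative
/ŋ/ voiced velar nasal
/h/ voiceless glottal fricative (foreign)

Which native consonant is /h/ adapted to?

/x/ is closest: same manner (fricative), place distance 2 (glottal→velar), same voicing; total 2. Next closest is /w/ at distance 6.

x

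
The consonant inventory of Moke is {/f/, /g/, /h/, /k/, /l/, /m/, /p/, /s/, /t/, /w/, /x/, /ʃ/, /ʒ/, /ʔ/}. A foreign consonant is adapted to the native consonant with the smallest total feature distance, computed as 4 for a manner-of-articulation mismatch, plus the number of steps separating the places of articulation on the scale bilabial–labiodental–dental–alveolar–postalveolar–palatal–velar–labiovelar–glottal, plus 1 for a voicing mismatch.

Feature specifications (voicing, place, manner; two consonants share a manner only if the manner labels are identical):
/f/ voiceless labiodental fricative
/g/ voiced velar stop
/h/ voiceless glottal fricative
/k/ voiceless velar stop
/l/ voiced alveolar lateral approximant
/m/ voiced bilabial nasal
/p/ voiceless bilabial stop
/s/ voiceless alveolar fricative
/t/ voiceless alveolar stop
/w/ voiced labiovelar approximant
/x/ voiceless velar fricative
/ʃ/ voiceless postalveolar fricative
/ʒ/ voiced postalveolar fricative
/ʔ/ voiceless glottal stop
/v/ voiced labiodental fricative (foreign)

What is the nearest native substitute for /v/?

f

/f/ is closest: same manner (fricative), place distance 0 (labiodental→labiodental), voicing differs (+1); total 1. Next closest is /s/ at distance 3.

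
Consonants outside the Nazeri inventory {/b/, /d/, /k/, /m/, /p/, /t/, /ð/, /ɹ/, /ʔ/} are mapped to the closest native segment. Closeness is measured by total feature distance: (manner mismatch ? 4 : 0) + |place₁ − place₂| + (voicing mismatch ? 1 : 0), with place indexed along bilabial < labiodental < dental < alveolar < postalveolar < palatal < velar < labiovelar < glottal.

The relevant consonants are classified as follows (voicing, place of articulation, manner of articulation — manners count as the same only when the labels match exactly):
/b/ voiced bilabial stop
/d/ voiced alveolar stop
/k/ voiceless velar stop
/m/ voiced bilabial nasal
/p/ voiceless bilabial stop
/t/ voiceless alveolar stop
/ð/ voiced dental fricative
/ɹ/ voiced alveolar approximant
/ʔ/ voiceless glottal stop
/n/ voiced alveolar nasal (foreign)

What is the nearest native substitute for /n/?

m

/m/ is closest: same manner (nasal), place distance 3 (alveolar→bilabial), same voicing; total 3. Next closest is /d/ at distance 4.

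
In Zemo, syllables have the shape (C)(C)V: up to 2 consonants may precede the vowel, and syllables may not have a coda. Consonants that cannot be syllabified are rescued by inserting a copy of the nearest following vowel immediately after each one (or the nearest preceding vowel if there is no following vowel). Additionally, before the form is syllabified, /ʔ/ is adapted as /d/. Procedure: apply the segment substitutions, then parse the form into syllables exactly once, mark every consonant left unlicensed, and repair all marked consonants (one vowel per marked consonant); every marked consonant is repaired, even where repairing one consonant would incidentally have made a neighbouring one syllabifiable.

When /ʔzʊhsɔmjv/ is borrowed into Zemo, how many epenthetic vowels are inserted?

3

After substitution the input is /dzʊhsɔmjv/.
The unsyllabifiable consonants are /m/, /j/, /v/; each receives one epenthetic vowel.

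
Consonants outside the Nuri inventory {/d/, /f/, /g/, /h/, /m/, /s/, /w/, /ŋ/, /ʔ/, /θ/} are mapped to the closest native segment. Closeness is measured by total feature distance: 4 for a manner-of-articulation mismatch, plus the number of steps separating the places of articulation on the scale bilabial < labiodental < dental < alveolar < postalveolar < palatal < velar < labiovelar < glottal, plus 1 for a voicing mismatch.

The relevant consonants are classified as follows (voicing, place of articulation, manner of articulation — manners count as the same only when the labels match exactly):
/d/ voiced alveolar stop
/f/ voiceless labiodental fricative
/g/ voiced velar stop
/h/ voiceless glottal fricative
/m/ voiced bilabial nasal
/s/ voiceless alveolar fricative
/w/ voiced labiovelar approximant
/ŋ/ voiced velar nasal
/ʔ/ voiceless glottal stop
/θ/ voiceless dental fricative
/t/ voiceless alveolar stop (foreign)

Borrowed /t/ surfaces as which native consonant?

/d/ is closest: same manner (stop), place distance 0 (alveolar→alveolar), voicing differs (+1); total 1. Next closest is /g/ at distance 4.

d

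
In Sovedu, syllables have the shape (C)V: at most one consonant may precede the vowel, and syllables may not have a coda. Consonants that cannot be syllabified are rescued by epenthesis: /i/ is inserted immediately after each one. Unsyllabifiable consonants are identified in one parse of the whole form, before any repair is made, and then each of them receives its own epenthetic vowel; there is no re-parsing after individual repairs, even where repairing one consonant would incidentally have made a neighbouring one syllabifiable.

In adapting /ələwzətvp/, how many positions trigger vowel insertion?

The unsyllabifiable consonants are /w/, /t/, /v/, /p/; each receives one epenthetic vowel.

4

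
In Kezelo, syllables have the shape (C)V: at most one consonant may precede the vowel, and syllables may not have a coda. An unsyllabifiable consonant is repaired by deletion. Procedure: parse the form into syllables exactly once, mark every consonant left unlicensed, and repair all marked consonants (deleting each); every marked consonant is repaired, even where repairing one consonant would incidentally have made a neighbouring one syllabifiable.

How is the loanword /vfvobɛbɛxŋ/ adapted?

Under (C)V, the unsyllabifiable consonants are /v/, /f/, /x/, /ŋ/ (no codas are permitted; onsets are limited to one consonant).
Each unlicensed consonant is deleted: /v/, /f/, /x/, /ŋ/.

vobɛbɛ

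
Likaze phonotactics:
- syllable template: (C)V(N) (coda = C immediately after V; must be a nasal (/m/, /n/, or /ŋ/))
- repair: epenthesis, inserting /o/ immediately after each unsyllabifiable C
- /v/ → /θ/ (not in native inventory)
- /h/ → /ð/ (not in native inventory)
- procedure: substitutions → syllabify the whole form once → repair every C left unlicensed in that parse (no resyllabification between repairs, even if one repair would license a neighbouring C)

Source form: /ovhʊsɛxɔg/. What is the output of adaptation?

oθoðʊsɛxɔgo

Substitution: /v/ → /θ/, /h/ → /ð/, giving /oθðʊsɛxɔg/.
Syllabifying with onset maximization leaves /θ/, /g/ stranded (only a nasal (/m/, /n/, or /ŋ/) is licensed in coda position; onsets are limited to one consonant).
Inserting the epenthetic vowel yields /θ/ → /θo/, /g/ → /go/.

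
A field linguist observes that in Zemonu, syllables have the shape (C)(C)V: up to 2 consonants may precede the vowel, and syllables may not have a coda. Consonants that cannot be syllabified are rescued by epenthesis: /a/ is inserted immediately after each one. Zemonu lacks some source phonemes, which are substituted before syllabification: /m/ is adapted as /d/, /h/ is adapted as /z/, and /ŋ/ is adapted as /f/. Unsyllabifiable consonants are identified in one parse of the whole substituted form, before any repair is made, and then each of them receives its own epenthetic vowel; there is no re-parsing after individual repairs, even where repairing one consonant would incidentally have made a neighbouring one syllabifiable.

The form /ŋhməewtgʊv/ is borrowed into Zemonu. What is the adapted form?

fazdəewatgʊva

Substitution: /ŋ/ → /f/, /h/ → /z/, /m/ → /d/, giving /fzdəewtgʊv/.
Under (C)(C)V, the unsyllabifiable consonants are /f/, /w/, /v/ (no codas are permitted; onsets may contain at most 2 consonants).
Each unlicensed consonant becomes the onset of a new syllable: /f/ → /fa/, /w/ → /wa/, /v/ → /va/.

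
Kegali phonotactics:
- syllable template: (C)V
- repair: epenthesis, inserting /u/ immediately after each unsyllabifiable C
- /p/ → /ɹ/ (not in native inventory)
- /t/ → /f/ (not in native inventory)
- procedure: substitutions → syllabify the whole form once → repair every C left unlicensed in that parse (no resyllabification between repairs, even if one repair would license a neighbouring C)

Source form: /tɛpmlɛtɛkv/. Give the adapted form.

fɛɹumulɛfɛkuvu

Substitution: /t/ → /f/, /p/ → /ɹ/, giving /fɛɹmlɛfɛkv/.
Under (C)V, the unsyllabifiable consonants are /ɹ/, /m/, /k/, /v/ (no codas are permitted; onsets are limited to one consonant).
Epenthesis after each stranded consonant: /ɹ/ → /ɹu/, /m/ → /mu/, /k/ → /ku/, /v/ → /vu/.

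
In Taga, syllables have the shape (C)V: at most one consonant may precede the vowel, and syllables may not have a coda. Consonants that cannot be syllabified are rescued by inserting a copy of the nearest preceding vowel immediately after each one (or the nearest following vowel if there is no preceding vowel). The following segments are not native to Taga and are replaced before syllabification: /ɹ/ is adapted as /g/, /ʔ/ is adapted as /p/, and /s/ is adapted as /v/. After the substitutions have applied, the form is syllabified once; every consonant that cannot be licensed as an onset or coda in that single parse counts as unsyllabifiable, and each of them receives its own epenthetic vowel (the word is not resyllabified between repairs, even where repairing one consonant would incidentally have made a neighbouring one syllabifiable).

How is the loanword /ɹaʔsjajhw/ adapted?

Substitution: /ɹ/ → /g/, /ʔ/ → /p/, /s/ → /v/, giving /gapvjajhw/.
The consonants /p/, /v/, /j/, /h/, /w/ cannot be parsed into a legal (C)V syllable (no codas are permitted; onsets are limited to one consonant).
Each unlicensed consonant becomes the onset of a new syllable: /p/ → /pa/, /v/ → /va/, /j/ → /ja/, /h/ → /ha/, /w/ → /wa/.

gapavajajahawa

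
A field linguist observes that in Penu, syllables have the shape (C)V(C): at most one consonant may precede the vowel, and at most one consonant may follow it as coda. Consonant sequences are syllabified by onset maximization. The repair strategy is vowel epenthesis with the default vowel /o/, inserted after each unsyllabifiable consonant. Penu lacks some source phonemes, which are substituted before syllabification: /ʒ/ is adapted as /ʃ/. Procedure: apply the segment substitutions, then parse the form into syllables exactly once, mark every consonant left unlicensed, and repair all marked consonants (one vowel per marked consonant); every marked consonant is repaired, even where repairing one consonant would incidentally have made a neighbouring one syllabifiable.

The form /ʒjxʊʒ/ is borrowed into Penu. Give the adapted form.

ʃojoxʊʃ

Substitution: /ʒ/ → /ʃ/, giving /ʃjxʊʃ/.
Syllabifying with onset maximization leaves /ʃ/, /j/ stranded (at most one coda consonant is licensed; onsets are limited to one consonant).
Epenthesis after each stranded consonant: /ʃ/ → /ʃo/, /j/ → /jo/.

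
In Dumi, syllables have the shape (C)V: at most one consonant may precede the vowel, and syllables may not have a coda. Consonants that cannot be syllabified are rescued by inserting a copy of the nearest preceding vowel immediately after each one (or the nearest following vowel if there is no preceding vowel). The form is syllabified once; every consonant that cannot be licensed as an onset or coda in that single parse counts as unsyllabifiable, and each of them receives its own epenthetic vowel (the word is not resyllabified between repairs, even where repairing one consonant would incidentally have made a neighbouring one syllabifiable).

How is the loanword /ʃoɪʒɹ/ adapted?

Under (C)V, the unsyllabifiable consonants are /ʒ/, /ɹ/ (no codas are permitted; onsets are limited to one consonant).
Inserting the epenthetic vowel yields /ʒ/ → /ʒɪ/, /ɹ/ → /ɹɪ/.

ʃoɪʒɪɹɪ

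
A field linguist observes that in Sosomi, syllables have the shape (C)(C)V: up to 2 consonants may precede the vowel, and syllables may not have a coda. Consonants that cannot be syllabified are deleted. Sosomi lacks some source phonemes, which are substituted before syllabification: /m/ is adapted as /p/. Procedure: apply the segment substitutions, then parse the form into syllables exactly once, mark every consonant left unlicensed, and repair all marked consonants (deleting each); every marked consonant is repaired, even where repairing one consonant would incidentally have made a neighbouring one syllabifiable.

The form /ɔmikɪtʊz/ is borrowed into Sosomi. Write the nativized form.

Substitution: /m/ → /p/, giving /ɔpikɪtʊz/.
Under (C)(C)V, the unsyllabifiable consonants are /z/ (no codas are permitted; onsets may contain at most 2 consonants).
Deletion applies to /z/.

ɔpikɪtʊ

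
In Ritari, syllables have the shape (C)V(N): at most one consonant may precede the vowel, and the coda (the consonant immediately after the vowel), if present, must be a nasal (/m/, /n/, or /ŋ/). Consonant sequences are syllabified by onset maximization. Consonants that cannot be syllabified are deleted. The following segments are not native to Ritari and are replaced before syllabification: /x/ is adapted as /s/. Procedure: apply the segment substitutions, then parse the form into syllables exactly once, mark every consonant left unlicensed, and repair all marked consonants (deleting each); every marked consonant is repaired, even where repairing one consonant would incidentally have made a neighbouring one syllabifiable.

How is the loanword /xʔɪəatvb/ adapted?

Substitution: /x/ → /s/, giving /sʔɪəatvb/.
Syllabifying with onset maximization leaves /s/, /t/, /v/, /b/ stranded (only a nasal (/m/, /n/, or /ŋ/) is licensed in coda position; onsets are limited to one consonant).
Deletion applies to /s/, /t/, /v/, /b/.

ʔɪəa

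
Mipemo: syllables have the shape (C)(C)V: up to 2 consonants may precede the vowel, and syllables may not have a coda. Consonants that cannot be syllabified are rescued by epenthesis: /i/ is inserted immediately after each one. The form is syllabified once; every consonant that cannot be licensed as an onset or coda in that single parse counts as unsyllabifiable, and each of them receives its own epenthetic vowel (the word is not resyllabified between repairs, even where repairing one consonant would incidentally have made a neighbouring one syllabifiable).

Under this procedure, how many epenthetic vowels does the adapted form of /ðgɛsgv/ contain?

3

The unsyllabifiable consonants are /s/, /g/, /v/; each receives one epenthetic vowel.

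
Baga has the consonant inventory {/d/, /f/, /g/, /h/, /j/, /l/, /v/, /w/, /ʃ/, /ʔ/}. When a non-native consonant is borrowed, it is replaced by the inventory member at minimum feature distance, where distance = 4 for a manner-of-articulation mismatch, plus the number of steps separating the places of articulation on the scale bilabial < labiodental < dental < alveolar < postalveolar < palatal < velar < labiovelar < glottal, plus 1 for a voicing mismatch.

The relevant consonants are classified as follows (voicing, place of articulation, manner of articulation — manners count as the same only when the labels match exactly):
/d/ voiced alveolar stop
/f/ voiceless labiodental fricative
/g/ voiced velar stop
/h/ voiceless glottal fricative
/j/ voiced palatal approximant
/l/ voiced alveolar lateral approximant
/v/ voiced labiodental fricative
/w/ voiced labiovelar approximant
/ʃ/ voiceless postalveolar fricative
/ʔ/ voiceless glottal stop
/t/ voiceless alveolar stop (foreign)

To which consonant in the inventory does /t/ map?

d

/d/ is closest: same manner (stop), place distance 0 (alveolar→alveolar), voicing differs (+1); total 1. Next closest is /g/ at distance 4.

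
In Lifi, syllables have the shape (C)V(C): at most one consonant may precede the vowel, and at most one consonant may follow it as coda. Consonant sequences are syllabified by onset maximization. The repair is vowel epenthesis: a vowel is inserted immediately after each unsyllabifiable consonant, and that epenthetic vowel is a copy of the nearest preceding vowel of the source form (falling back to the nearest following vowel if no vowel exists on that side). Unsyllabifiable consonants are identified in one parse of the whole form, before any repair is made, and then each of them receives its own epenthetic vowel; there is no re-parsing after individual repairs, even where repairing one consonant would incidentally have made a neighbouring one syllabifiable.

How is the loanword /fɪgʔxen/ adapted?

fɪgʔɪxen

Under (C)V(C), the unsyllabifiable consonants are /ʔ/ (at most one coda consonant is licensed; onsets are limited to one consonant).
Inserting the epenthetic vowel yields /ʔ/ → /ʔɪ/.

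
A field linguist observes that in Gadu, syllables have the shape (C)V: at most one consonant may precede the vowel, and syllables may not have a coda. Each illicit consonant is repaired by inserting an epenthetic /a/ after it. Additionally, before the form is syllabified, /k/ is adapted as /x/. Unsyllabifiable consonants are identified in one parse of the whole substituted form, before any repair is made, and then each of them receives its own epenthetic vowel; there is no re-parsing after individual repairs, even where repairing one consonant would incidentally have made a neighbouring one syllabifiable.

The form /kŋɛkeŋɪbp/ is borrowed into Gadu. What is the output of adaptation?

Substitution: /k/ → /x/, giving /xŋɛxeŋɪbp/.
Under (C)V, the unsyllabifiable consonants are /x/, /b/, /p/ (no codas are permitted; onsets are limited to one consonant).
Each unlicensed consonant becomes the onset of a new syllable: /x/ → /xa/, /b/ → /ba/, /p/ → /pa/.

xaŋɛxeŋɪbapa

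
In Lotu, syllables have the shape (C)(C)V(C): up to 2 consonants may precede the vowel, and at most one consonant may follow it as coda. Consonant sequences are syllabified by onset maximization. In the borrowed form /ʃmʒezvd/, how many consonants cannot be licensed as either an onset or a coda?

The consonants /ʃ/, /v/, /d/ cannot be parsed into a legal (C)(C)V(C) syllable (at most one coda consonant is licensed; onsets may contain at most 2 consonants).

3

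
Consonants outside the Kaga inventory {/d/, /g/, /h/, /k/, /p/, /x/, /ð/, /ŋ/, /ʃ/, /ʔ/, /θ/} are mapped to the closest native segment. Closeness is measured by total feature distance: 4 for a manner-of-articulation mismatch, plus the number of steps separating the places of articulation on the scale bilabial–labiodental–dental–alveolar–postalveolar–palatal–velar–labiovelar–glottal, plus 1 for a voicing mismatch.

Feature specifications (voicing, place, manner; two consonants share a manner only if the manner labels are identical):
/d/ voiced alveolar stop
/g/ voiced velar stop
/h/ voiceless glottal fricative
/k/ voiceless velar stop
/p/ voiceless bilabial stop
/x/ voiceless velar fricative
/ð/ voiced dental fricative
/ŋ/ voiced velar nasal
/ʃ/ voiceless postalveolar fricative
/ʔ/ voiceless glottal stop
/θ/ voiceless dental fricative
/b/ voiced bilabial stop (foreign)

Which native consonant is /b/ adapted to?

/p/ is closest: same manner (stop), place distance 0 (bilabial→bilabial), voicing differs (+1); total 1. Next closest is /d/ at distance 3.

p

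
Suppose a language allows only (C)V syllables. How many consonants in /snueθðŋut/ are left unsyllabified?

4

Syllabifying with onset maximization leaves /s/, /θ/, /ð/, /t/ stranded (no codas are permitted; onsets are limited to one consonant).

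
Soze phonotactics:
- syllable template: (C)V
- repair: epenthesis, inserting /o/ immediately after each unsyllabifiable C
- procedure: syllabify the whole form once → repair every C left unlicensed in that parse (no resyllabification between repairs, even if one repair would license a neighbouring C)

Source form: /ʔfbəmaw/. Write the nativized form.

ʔofobəmawo

Under (C)V, the unsyllabifiable consonants are /ʔ/, /f/, /w/ (no codas are permitted; onsets are limited to one consonant).
Epenthesis after each stranded consonant: /ʔ/ → /ʔo/, /f/ → /fo/, /w/ → /wo/.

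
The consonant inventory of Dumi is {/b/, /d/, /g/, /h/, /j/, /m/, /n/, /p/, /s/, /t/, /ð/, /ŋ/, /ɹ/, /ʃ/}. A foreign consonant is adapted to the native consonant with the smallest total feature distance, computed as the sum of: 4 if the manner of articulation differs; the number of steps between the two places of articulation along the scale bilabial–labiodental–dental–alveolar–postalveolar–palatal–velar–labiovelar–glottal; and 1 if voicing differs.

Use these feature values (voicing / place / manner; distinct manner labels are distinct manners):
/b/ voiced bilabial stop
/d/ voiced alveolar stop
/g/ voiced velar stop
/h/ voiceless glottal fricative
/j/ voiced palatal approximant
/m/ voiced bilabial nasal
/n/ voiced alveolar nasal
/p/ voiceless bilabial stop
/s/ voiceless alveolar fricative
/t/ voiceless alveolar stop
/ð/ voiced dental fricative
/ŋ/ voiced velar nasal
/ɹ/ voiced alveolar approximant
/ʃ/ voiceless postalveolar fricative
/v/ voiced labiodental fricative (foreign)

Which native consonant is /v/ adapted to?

ð

/ð/ is closest: same manner (fricative), place distance 1 (labiodental→dental), same voicing; total 1. Next closest is /s/ at distance 3.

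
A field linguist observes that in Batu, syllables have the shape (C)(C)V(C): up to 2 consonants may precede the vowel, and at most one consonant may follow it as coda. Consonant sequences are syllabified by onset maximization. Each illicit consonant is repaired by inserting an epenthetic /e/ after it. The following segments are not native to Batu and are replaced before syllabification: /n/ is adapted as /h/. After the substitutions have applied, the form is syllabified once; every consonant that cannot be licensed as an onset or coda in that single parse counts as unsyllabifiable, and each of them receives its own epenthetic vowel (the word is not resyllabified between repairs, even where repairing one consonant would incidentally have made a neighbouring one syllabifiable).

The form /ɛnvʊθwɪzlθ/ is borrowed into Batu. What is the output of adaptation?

Substitution: /n/ → /h/, giving /ɛhvʊθwɪzlθ/.
Under (C)(C)V(C), the unsyllabifiable consonants are /l/, /θ/ (at most one coda consonant is licensed; onsets may contain at most 2 consonants).
Epenthesis after each stranded consonant: /l/ → /le/, /θ/ → /θe/.

ɛhvʊθwɪzleθe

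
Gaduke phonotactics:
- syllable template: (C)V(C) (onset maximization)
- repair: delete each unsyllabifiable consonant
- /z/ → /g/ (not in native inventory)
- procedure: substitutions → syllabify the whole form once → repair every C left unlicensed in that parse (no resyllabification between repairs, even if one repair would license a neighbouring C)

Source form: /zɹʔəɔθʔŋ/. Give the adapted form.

ʔəɔθ

Substitution: /z/ → /g/, giving /gɹʔəɔθʔŋ/.
Under (C)V(C), the unsyllabifiable consonants are /g/, /ɹ/, /ʔ/, /ŋ/ (at most one coda consonant is licensed; onsets are limited to one consonant).
Deletion applies to /g/, /ɹ/, /ʔ/, /ŋ/.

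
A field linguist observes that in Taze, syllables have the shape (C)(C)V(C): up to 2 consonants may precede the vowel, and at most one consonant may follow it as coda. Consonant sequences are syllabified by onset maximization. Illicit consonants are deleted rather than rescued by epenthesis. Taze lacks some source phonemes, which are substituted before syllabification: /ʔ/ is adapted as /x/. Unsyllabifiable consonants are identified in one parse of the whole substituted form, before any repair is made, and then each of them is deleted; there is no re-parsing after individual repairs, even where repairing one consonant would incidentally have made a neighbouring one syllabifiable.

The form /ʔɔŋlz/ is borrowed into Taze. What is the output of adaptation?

xɔŋ

Substitution: /ʔ/ → /x/, giving /xɔŋlz/.
Syllabifying with onset maximization leaves /l/, /z/ stranded (at most one coda consonant is licensed; onsets may contain at most 2 consonants).
Deletion applies to /l/, /z/.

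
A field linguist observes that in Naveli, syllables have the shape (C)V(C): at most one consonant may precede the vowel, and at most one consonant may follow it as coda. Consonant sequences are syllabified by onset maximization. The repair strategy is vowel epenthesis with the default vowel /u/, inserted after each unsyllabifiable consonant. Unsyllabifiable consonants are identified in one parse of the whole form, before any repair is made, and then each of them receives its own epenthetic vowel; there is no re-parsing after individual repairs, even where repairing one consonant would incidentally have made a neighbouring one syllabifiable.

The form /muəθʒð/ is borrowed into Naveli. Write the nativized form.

The consonants /ʒ/, /ð/ cannot be parsed into a legal (C)V(C) syllable (at most one coda consonant is licensed; onsets are limited to one consonant).
Inserting the epenthetic vowel yields /ʒ/ → /ʒu/, /ð/ → /ðu/.

muəθʒuðu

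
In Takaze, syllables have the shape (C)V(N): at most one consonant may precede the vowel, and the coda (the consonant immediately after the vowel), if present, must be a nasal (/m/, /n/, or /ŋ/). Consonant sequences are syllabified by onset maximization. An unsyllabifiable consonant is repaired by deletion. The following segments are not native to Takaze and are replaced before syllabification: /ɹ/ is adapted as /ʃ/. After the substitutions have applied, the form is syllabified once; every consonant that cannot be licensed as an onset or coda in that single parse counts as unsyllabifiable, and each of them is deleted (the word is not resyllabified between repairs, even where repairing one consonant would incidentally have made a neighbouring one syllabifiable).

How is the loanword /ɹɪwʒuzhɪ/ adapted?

ʃɪʒuhɪ

Substitution: /ɹ/ → /ʃ/, giving /ʃɪwʒuzhɪ/.
The consonants /w/, /z/ cannot be parsed into a legal (C)V(N) syllable (only a nasal (/m/, /n/, or /ŋ/) is licensed in coda position; onsets are limited to one consonant).
Each unlicensed consonant is deleted: /w/, /z/.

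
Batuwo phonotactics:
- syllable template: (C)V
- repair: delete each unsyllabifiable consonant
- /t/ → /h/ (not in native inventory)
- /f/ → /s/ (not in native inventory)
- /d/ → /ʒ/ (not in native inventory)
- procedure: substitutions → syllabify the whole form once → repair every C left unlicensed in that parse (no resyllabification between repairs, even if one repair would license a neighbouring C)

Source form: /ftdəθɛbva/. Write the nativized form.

ʒəθɛva

Substitution: /f/ → /s/, /t/ → /h/, /d/ → /ʒ/, giving /shʒəθɛbva/.
Under (C)V, the unsyllabifiable consonants are /s/, /h/, /b/ (no codas are permitted; onsets are limited to one consonant).
Deleting the stranded consonants removes /s/, /h/, /b/.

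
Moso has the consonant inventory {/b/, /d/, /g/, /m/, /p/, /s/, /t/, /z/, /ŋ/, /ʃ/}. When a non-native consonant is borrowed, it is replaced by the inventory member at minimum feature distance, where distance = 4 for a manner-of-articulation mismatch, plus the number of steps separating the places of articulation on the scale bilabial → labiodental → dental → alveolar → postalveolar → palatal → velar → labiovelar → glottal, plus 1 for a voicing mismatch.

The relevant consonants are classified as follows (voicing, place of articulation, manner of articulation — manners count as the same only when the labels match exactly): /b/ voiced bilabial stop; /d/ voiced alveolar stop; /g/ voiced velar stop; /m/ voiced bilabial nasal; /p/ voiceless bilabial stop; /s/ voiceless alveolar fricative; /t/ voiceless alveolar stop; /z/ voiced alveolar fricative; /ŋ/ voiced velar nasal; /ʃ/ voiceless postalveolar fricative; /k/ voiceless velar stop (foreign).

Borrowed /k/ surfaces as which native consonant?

/g/ is closest: same manner (stop), place distance 0 (velar→velar), voicing differs (+1); total 1. Next closest is /t/ at distance 3.

g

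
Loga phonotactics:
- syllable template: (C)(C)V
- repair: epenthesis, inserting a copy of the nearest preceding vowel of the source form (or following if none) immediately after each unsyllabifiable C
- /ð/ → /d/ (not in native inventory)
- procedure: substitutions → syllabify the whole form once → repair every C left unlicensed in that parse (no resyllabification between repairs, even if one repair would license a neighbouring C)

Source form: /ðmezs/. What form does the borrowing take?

dmezese

Substitution: /ð/ → /d/, giving /dmezs/.
The consonants /z/, /s/ cannot be parsed into a legal (C)(C)V syllable (no codas are permitted; onsets may contain at most 2 consonants).
Each unlicensed consonant becomes the onset of a new syllable: /z/ → /ze/, /s/ → /se/.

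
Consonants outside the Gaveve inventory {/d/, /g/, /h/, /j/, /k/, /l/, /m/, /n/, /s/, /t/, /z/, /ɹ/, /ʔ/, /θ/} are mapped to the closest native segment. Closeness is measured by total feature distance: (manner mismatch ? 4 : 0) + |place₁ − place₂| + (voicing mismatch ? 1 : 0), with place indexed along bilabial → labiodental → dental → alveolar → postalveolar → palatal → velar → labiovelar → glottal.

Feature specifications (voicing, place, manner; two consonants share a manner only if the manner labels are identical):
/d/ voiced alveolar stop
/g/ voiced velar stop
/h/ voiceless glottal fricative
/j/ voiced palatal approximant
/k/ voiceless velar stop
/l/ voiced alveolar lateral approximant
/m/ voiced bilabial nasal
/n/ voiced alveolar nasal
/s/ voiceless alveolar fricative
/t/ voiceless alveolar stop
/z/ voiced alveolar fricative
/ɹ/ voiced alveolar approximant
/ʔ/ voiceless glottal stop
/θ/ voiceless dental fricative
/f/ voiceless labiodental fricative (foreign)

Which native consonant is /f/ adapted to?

/θ/ is closest: same manner (fricative), place distance 1 (labiodental→dental), same voicing; total 1. Next closest is /s/ at distance 2.

θ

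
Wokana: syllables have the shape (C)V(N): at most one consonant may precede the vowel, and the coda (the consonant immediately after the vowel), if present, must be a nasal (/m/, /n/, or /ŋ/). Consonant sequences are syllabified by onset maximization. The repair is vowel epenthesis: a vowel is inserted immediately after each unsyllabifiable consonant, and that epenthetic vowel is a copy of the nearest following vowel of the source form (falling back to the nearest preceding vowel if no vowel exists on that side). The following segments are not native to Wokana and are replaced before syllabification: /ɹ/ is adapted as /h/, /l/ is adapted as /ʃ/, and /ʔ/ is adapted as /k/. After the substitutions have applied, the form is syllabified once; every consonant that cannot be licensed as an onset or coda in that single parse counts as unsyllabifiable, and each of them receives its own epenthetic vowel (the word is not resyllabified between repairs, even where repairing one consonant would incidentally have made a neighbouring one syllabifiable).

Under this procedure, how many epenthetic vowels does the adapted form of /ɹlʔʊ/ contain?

After substitution the input is /hʃkʊ/.
The unsyllabifiable consonants are /h/, /ʃ/; each receives one epenthetic vowel.

2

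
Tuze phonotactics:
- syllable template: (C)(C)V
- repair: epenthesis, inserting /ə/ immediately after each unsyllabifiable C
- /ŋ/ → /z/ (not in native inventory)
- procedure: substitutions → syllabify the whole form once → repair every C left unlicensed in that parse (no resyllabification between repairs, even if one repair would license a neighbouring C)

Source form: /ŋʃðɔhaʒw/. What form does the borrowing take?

zəʃðɔhaʒəwə

Substitution: /ŋ/ → /z/, giving /zʃðɔhaʒw/.
Syllabifying with onset maximization leaves /z/, /ʒ/, /w/ stranded (no codas are permitted; onsets may contain at most 2 consonants).
Inserting the epenthetic vowel yields /z/ → /zə/, /ʒ/ → /ʒə/, /w/ → /wə/.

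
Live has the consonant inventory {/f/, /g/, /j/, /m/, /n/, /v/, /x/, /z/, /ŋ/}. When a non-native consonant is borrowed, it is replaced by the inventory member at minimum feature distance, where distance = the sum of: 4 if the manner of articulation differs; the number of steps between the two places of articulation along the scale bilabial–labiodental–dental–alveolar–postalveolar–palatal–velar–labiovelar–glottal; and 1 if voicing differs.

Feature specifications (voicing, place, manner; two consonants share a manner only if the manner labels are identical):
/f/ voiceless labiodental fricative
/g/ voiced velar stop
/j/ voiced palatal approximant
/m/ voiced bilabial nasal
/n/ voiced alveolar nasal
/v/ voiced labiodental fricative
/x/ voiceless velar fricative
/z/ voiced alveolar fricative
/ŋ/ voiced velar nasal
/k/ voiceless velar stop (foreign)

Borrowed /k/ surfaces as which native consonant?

/g/ is closest: same manner (stop), place distance 0 (velar→velar), voicing differs (+1); total 1. Next closest is /x/ at distance 4.

g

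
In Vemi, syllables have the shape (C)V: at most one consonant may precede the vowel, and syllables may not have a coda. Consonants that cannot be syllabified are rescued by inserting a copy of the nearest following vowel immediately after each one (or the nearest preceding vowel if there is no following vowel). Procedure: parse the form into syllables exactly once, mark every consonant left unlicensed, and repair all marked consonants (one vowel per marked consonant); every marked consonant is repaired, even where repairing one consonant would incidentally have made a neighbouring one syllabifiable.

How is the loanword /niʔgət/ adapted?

Syllabifying with onset maximization leaves /ʔ/, /t/ stranded (no codas are permitted; onsets are limited to one consonant).
Inserting the epenthetic vowel yields /ʔ/ → /ʔə/, /t/ → /tə/.

niʔəgətə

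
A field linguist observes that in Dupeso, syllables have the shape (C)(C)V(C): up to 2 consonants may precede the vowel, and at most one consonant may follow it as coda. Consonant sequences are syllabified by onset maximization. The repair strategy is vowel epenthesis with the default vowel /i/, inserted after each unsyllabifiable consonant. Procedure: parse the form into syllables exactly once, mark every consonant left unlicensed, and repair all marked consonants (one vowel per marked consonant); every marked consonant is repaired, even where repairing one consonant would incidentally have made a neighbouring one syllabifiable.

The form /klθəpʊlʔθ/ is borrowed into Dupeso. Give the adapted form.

The consonants /k/, /ʔ/, /θ/ cannot be parsed into a legal (C)(C)V(C) syllable (at most one coda consonant is licensed; onsets may contain at most 2 consonants).
Epenthesis after each stranded consonant: /k/ → /ki/, /ʔ/ → /ʔi/, /θ/ → /θi/.

kilθəpʊlʔiθi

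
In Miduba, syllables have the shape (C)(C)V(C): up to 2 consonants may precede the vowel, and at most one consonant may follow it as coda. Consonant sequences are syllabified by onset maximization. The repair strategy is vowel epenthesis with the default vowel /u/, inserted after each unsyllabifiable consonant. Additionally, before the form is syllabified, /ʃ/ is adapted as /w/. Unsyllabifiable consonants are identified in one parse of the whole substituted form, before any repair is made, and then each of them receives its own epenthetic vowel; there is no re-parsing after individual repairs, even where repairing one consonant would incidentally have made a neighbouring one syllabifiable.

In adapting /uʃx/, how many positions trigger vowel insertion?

1

After substitution the input is /uwx/.
The unsyllabifiable consonants are /x/; each receives one epenthetic vowel.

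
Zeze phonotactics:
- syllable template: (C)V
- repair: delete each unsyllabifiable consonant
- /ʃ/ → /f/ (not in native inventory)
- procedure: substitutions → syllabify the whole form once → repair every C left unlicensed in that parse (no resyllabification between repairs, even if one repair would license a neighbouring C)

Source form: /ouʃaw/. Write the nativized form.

oufa

Substitution: /ʃ/ → /f/, giving /oufaw/.
Syllabifying with onset maximization leaves /w/ stranded (no codas are permitted; onsets are limited to one consonant).
Deleting the stranded consonants removes /w/.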